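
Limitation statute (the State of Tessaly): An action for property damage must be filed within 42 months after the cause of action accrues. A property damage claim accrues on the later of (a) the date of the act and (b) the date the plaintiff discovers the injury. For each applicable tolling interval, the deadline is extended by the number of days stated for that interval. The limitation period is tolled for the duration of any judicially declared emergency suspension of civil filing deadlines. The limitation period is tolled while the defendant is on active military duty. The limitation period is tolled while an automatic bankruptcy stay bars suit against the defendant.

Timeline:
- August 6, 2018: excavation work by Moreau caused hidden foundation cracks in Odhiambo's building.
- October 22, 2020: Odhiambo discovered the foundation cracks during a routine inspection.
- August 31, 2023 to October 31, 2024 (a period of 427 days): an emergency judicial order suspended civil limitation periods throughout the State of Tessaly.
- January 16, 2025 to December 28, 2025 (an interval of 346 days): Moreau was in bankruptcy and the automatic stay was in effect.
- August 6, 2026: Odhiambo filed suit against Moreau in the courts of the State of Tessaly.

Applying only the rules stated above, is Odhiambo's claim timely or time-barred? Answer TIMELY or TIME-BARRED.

TIME-BARRED

Taking the later of the act (August 6, 2018) and discovery (October 22, 2020), the claim accrued on October 22, 2020.
42 months from October 22, 2020 is April 22, 2024.
The period was tolled for 427 days by the emergency suspension of filing deadlines (August 31, 2023 to October 31, 2024), pushing the deadline to June 23, 2025.
Because the automatic bankruptcy stay ran from January 16, 2025 to December 28, 2025, the deadline is extended by 346 days to June 4, 2026.
The August 6, 2026 filing falls after the June 4, 2026 deadline; the claim is time-barred.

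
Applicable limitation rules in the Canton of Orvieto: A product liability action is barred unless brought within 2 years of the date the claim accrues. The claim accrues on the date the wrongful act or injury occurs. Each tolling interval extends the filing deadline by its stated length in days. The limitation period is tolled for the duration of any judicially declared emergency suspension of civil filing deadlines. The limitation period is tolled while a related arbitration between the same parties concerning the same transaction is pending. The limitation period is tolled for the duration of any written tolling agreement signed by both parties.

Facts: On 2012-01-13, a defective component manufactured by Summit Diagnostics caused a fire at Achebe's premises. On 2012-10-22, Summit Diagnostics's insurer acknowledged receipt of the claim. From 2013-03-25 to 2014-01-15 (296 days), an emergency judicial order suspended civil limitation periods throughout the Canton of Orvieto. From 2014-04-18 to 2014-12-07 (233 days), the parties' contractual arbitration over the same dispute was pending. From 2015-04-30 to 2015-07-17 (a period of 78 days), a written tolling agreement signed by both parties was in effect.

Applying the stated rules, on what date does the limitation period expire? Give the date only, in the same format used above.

2015-09-12

The limitation period began to run on 2012-01-13.
2 years from 2012-01-13 is 2014-01-13.
The emergency suspension of filing deadlines from 2013-03-25 to 2014-01-15 tolled the period for 296 days, extending the deadline to 2014-11-05.
The pending related arbitration from 2014-04-18 to 2014-12-07 tolled the period for 233 days, extending the deadline to 2015-06-26.
The period was tolled for 78 days by the written tolling agreement (2015-04-30 to 2015-07-17), pushing the deadline to 2015-09-12.
The other events in the timeline have no effect on the limitation period under the stated rules.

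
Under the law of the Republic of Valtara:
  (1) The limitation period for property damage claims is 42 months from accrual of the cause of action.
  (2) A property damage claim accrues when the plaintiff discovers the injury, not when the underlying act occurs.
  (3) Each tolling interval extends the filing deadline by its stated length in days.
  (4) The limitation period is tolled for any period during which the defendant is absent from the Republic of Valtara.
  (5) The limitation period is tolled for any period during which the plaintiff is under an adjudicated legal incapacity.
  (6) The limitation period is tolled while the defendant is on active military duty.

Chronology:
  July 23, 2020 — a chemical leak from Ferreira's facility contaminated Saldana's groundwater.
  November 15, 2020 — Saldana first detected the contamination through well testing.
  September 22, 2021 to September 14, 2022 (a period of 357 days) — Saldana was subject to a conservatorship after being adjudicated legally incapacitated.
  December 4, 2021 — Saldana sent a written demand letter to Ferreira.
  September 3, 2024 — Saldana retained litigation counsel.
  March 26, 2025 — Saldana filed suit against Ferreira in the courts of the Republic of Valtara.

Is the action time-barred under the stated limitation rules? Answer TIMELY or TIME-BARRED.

TIMELY

The claim did not accrue until Saldana discovered the injury on November 15, 2020; the July 23, 2020 act date does not start the clock under the stated rule.
Adding the 42 months base period to November 15, 2020 gives a deadline of May 15, 2024, before any tolling.
The period was tolled for 357 days by the plaintiff's legal incapacity (September 22, 2021 to September 14, 2022), pushing the deadline to May 7, 2025.
None of the other events listed affects the running of the period under the stated rules.
Filing on March 26, 2025 beat the May 7, 2025 deadline — the action is timely.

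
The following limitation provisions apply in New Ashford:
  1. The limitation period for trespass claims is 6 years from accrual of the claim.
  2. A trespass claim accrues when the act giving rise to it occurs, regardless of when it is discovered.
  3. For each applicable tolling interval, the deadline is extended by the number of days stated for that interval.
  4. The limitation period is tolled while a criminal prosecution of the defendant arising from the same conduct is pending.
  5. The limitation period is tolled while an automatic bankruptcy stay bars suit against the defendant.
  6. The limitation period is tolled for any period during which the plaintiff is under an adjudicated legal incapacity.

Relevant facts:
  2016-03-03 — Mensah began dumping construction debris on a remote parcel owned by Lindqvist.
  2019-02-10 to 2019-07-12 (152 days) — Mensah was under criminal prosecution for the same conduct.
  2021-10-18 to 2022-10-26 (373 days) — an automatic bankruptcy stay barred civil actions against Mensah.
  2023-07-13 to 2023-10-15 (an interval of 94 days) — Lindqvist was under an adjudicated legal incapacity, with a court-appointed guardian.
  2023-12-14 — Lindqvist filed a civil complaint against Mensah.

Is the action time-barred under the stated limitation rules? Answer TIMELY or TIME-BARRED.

The claim accrued on 2016-03-03, when the wrongful act occurred.
6 years from 2016-03-03 is 2022-03-03.
Because the pending criminal prosecution ran from 2019-02-10 to 2019-07-12, the deadline is extended by 152 days to 2022-08-02.
The automatic bankruptcy stay from 2021-10-18 to 2022-10-26 tolled the period for 373 days, extending the deadline to 2023-08-10.
The period was tolled for 94 days by the plaintiff's legal incapacity (2023-07-13 to 2023-10-15), pushing the deadline to 2023-11-12.
Lindqvist filed on 2023-12-14, after the 2023-11-12 deadline, so the action is time-barred.

TIME-BARRED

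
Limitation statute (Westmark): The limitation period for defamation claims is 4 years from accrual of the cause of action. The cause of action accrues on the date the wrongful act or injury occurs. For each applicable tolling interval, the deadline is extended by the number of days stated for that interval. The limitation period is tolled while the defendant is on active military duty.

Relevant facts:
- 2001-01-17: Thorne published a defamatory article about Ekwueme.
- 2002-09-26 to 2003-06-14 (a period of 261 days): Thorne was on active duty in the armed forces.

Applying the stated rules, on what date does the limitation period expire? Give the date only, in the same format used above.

2005-10-05

The limitation period began to run on 2001-01-17.
Adding the 4 years base period to 2001-01-17 gives a deadline of 2005-01-17, before any tolling.
The period was tolled for 261 days by the defendant's active military service (2002-09-26 to 2003-06-14), pushing the deadline to 2005-10-05.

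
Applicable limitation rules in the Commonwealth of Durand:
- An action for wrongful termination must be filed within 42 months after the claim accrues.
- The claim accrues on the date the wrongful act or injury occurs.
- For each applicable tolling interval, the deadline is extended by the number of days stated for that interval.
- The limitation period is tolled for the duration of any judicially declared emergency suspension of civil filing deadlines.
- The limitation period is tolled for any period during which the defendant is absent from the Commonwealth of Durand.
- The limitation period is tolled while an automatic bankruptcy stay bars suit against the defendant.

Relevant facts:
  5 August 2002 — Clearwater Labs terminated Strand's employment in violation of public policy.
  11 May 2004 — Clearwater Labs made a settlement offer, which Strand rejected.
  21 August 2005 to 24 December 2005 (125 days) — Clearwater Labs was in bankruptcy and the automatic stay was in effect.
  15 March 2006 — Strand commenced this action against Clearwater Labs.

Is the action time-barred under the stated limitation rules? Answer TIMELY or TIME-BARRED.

The claim accrued on 5 August 2002, when the wrongful act occurred.
Adding the 42 months base period to 5 August 2002 gives a deadline of 5 February 2006, before any tolling.
The automatic bankruptcy stay from 21 August 2005 to 24 December 2005 tolled the period for 125 days, extending the deadline to 10 June 2006.
The other events in the timeline have no effect on the limitation period under the stated rules.
The 15 March 2006 filing precedes the 10 June 2006 deadline; the claim is timely.

TIMELY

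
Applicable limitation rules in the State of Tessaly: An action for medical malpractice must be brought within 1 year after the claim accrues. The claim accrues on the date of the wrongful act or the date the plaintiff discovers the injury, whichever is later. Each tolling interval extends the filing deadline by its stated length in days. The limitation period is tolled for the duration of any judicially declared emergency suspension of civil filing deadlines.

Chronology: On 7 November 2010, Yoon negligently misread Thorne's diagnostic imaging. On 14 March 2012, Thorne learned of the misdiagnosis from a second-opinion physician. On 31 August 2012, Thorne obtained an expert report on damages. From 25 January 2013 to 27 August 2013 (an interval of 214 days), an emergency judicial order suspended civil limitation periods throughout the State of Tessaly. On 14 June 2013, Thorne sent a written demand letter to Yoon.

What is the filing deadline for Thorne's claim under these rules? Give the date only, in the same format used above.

14 October 2013

Taking the later of the act (7 November 2010) and discovery (14 March 2012), the claim accrued on 14 March 2012.
1 year from 14 March 2012 is 14 March 2013.
The emergency suspension of filing deadlines from 25 January 2013 to 27 August 2013 tolled the period for 214 days, extending the deadline to 14 October 2013.
Nothing else in the chronology tolls or restarts the period.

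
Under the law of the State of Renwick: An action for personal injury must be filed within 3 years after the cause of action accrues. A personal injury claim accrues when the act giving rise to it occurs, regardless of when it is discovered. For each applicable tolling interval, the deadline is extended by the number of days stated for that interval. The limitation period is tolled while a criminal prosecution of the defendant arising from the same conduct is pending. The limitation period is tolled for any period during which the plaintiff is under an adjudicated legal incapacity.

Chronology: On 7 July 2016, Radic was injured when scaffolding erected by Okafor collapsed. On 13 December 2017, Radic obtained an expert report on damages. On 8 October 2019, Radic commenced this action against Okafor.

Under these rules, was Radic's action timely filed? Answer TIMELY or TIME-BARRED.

TIME-BARRED

The claim accrued on 7 July 2016, when the wrongful act occurred.
Adding the 3 years base period to 7 July 2016 gives a deadline of 7 July 2019, before any tolling.
None of the other events listed affects the running of the period under the stated rules.
Filing on 8 October 2019 missed the 7 July 2019 deadline — the action is time-barred.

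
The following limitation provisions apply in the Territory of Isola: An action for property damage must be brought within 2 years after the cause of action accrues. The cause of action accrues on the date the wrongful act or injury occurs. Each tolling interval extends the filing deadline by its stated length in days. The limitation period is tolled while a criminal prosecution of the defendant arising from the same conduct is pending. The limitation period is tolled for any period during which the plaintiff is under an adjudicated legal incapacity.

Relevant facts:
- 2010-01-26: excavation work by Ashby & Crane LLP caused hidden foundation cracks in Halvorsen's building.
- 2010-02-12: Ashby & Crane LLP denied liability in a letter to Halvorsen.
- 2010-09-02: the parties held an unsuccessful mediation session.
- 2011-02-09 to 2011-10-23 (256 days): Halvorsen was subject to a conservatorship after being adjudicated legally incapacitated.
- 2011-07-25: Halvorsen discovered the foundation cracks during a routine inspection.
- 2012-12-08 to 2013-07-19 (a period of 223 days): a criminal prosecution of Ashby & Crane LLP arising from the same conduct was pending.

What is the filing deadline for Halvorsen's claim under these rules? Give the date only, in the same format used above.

Because the rule ties accrual to occurrence, the claim accrued on 2010-01-26, not on the 2011-07-25 discovery date.
2 years from 2010-01-26 is 2012-01-26.
The period was tolled for 256 days by the plaintiff's legal incapacity (2011-02-09 to 2011-10-23), pushing the deadline to 2012-10-08.
The pending criminal prosecution starting 2012-12-08 came too late — the period had run on 2012-10-08 — and so does not extend the deadline.
The other events in the timeline have no effect on the limitation period under the stated rules.

2012-10-08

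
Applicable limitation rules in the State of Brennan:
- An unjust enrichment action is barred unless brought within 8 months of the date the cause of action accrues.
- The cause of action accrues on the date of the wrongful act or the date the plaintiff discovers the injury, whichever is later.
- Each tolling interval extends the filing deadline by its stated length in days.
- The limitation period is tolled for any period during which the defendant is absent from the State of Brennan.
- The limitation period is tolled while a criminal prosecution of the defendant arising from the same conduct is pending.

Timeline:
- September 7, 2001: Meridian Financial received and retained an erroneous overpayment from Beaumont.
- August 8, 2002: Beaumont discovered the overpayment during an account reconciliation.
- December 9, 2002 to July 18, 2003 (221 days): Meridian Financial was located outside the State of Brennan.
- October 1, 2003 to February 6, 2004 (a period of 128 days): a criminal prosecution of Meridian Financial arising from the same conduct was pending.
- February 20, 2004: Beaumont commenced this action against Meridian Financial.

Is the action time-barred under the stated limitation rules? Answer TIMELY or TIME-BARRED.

TIMELY

Because discovery on August 8, 2002 post-dates the September 7, 2001 act, accrual under the later-of rule falls on August 8, 2002.
Adding the 8 months base period to August 8, 2002 gives a deadline of April 8, 2003, before any tolling.
Because the defendant's absence from the jurisdiction ran from December 9, 2002 to July 18, 2003, the deadline is extended by 221 days to November 15, 2003.
The period was tolled for 128 days by the pending criminal prosecution (October 1, 2003 to February 6, 2004), pushing the deadline to March 22, 2004.
Beaumont filed on February 20, 2004, before the March 22, 2004 deadline, so the action is timely.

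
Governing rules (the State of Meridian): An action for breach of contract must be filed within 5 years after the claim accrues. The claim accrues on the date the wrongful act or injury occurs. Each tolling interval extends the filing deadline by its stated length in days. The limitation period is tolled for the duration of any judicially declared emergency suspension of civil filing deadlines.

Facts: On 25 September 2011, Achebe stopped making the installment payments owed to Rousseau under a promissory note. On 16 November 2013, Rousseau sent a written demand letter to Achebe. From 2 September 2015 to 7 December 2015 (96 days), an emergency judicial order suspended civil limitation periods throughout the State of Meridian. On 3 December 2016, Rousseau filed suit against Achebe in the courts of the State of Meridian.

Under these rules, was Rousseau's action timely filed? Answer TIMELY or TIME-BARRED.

TIMELY

The claim accrued on 25 September 2011, when the wrongful act occurred.
The untolled deadline — 5 years after 25 September 2011 — is 25 September 2016.
Because the emergency suspension of filing deadlines ran from 2 September 2015 to 7 December 2015, the deadline is extended by 96 days to 30 December 2016.
Nothing else in the chronology tolls or restarts the period.
Rousseau filed on 3 December 2016, before the 30 December 2016 deadline, so the action is timely.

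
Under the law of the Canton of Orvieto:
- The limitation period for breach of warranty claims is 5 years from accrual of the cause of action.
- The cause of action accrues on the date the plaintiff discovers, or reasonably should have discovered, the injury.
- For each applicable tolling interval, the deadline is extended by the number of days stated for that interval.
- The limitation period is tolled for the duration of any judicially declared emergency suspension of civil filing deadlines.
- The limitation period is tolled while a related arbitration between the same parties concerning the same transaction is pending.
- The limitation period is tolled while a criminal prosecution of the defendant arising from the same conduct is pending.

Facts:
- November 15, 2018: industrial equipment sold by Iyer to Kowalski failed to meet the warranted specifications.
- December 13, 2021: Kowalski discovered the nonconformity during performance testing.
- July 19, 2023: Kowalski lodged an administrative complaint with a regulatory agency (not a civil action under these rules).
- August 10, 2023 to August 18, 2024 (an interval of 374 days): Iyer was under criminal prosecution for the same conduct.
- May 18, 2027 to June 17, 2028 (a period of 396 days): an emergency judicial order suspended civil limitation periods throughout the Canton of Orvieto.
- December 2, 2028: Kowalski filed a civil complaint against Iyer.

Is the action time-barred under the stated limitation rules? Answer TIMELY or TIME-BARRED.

Under the discovery rule, the claim accrued on December 13, 2021, when Kowalski discovered the injury — not on the November 15, 2018 date of the underlying act.
The untolled deadline — 5 years after December 13, 2021 — is December 13, 2026.
The pending criminal prosecution from August 10, 2023 to August 18, 2024 tolled the period for 374 days, extending the deadline to December 22, 2027.
The period was tolled for 396 days by the emergency suspension of filing deadlines (May 18, 2027 to June 17, 2028), pushing the deadline to January 21, 2029.
None of the other events listed affects the running of the period under the stated rules.
The December 2, 2028 filing precedes the January 21, 2029 deadline; the claim is timely.

TIMELY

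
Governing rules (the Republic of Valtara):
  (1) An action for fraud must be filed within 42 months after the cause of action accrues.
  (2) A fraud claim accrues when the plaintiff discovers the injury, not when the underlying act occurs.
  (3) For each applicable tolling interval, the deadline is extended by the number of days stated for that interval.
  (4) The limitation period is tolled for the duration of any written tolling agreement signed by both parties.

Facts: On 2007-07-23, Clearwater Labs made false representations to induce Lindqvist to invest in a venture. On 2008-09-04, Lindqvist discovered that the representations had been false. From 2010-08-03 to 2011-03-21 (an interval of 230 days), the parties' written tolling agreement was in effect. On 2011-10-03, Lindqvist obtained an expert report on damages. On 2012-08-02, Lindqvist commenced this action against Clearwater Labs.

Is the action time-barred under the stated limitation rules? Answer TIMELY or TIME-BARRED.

TIMELY

The claim did not accrue until Lindqvist discovered the injury on 2008-09-04; the 2007-07-23 act date does not start the clock under the stated rule.
Adding the 42 months base period to 2008-09-04 gives a deadline of 2012-03-04, before any tolling.
The period was tolled for 230 days by the written tolling agreement (2010-08-03 to 2011-03-21), pushing the deadline to 2012-10-20.
None of the other events listed affects the running of the period under the stated rules.
Lindqvist filed on 2012-08-02, before the 2012-10-20 deadline, so the action is timely.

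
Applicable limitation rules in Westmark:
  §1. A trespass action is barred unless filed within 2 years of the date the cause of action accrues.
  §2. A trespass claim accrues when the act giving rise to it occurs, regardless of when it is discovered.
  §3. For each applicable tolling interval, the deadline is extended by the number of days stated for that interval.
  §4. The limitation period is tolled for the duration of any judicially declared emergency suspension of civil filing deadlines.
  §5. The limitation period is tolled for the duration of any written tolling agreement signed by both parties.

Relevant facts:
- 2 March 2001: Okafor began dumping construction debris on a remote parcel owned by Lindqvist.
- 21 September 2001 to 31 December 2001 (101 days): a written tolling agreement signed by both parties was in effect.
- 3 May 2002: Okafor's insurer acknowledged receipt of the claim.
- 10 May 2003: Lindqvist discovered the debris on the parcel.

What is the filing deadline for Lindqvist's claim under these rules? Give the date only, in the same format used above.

Because the rule ties accrual to occurrence, the claim accrued on 2 March 2001, not on the 10 May 2003 discovery date.
Adding the 2 years base period to 2 March 2001 gives a deadline of 2 March 2003, before any tolling.
Because the written tolling agreement ran from 21 September 2001 to 31 December 2001, the deadline is extended by 101 days to 11 June 2003.
The other events in the timeline have no effect on the limitation period under the stated rules.

11 June 2003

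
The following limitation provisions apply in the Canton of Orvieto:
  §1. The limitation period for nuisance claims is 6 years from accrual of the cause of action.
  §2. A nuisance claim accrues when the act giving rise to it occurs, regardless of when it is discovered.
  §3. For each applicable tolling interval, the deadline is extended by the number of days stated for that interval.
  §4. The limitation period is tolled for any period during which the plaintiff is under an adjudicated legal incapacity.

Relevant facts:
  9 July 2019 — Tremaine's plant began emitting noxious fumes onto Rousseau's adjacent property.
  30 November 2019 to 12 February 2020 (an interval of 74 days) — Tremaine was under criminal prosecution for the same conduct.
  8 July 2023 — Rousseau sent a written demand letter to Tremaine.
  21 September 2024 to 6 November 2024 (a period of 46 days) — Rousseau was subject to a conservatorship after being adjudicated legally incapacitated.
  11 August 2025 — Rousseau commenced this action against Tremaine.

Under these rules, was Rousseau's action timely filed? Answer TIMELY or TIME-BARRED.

The cause of action accrued on 9 July 2019, the date of the act.
Adding the 6 years base period to 9 July 2019 gives a deadline of 9 July 2025, before any tolling.
The period was tolled for 46 days by the plaintiff's legal incapacity (21 September 2024 to 6 November 2024), pushing the deadline to 24 August 2025.
The pending criminal prosecution from 30 November 2019 to 12 February 2020 does not toll the period, because no stated rule makes a criminal prosecution a tolling event.
None of the other events listed affects the running of the period under the stated rules.
Rousseau filed on 11 August 2025, before the 24 August 2025 deadline, so the action is timely.

TIMELY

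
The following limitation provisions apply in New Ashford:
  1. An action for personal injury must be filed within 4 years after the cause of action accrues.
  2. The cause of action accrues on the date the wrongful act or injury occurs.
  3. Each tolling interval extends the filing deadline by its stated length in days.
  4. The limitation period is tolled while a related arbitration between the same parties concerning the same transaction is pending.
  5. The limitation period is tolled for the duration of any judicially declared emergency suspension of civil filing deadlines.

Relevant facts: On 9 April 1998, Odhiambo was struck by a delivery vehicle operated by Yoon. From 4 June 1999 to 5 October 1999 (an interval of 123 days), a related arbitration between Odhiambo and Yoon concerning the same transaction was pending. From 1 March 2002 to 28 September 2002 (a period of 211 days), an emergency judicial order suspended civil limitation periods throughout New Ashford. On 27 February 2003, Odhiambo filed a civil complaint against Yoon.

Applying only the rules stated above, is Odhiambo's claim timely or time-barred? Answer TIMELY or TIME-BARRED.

TIMELY

The cause of action accrued on 9 April 1998, the date of the act.
4 years from 9 April 1998 is 9 April 2002.
Because the pending related arbitration ran from 4 June 1999 to 5 October 1999, the deadline is extended by 123 days to 10 August 2002.
The period was tolled for 211 days by the emergency suspension of filing deadlines (1 March 2002 to 28 September 2002), pushing the deadline to 9 March 2003.
Filing on 27 February 2003 beat the 9 March 2003 deadline — the action is timely.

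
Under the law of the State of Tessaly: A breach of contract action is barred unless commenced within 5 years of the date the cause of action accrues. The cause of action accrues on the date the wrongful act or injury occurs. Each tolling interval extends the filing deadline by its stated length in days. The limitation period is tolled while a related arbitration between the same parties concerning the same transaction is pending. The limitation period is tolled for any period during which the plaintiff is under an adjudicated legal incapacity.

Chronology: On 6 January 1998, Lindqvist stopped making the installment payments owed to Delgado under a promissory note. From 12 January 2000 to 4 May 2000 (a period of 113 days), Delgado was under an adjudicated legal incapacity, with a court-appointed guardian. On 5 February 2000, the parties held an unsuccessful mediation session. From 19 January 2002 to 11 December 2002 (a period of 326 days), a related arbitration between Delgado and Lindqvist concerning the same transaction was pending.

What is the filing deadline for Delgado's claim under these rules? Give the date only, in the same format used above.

The limitation period began to run on 6 January 1998.
5 years from 6 January 1998 is 6 January 2003.
Because the plaintiff's legal incapacity ran from 12 January 2000 to 4 May 2000, the deadline is extended by 113 days to 29 April 2003.
Because the pending related arbitration ran from 19 January 2002 to 11 December 2002, the deadline is extended by 326 days to 20 March 2004.
Nothing else in the chronology tolls or restarts the period.

20 March 2004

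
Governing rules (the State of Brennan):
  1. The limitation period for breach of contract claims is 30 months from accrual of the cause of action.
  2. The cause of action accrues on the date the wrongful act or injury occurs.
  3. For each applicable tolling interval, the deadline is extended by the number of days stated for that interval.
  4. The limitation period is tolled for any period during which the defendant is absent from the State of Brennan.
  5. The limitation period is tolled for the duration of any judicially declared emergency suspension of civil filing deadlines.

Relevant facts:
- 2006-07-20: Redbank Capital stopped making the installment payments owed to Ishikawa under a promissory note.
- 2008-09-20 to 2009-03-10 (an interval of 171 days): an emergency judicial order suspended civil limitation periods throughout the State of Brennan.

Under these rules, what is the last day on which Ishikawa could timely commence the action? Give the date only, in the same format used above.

2009-07-10

The limitation period began to run on 2006-07-20.
Adding the 30 months base period to 2006-07-20 gives a deadline of 2009-01-20, before any tolling.
The emergency suspension of filing deadlines from 2008-09-20 to 2009-03-10 tolled the period for 171 days, extending the deadline to 2009-07-10.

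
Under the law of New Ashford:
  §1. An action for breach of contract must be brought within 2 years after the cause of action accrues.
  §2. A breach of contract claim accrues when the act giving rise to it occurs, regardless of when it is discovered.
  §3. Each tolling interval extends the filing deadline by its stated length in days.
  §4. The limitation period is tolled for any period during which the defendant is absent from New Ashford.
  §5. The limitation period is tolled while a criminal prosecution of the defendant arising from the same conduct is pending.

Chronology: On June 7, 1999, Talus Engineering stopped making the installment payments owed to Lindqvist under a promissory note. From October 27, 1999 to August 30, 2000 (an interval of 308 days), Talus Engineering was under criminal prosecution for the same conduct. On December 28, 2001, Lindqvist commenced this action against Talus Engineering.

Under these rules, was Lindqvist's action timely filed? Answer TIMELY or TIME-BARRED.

TIMELY

The cause of action accrued on June 7, 1999, the date of the act.
Adding the 2 years base period to June 7, 1999 gives a deadline of June 7, 2001, before any tolling.
The period was tolled for 308 days by the pending criminal prosecution (October 27, 1999 to August 30, 2000), pushing the deadline to April 11, 2002.
Filing on December 28, 2001 beat the April 11, 2002 deadline — the action is timely.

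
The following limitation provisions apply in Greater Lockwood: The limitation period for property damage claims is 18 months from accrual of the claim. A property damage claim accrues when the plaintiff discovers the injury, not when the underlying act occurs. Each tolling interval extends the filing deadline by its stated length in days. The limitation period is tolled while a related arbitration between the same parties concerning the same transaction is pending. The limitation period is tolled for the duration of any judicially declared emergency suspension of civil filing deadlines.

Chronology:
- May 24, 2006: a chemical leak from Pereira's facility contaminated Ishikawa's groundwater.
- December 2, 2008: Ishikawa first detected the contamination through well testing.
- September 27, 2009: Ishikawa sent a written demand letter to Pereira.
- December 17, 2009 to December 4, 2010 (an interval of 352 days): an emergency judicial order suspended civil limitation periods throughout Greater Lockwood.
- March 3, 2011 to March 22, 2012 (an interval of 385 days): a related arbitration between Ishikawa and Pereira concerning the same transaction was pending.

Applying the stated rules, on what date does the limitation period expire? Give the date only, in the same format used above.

June 8, 2012

The claim did not accrue until Ishikawa discovered the injury on December 2, 2008; the May 24, 2006 act date does not start the clock under the stated rule.
18 months from December 2, 2008 is June 2, 2010.
The period was tolled for 352 days by the emergency suspension of filing deadlines (December 17, 2009 to December 4, 2010), pushing the deadline to May 20, 2011.
The period was tolled for 385 days by the pending related arbitration (March 3, 2011 to March 22, 2012), pushing the deadline to June 8, 2012.
Nothing else in the chronology tolls or restarts the period.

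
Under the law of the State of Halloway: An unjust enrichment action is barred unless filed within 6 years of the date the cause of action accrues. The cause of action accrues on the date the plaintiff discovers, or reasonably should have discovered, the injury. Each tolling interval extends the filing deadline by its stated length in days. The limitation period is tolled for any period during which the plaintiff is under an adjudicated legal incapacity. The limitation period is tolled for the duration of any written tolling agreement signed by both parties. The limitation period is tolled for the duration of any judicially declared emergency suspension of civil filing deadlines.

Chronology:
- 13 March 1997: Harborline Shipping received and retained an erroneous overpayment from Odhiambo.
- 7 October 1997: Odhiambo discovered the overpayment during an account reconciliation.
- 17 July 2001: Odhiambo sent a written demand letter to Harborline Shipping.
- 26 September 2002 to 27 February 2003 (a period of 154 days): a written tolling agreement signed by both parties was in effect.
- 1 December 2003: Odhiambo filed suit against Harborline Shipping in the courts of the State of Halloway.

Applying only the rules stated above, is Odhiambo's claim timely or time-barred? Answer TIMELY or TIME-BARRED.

TIMELY

Under the discovery rule, the claim accrued on 7 October 1997, when Odhiambo discovered the injury — not on the 13 March 1997 date of the underlying act.
The untolled deadline — 6 years after 7 October 1997 — is 7 October 2003.
The written tolling agreement from 26 September 2002 to 27 February 2003 tolled the period for 154 days, extending the deadline to 9 March 2004.
The other events in the timeline have no effect on the limitation period under the stated rules.
The 1 December 2003 filing precedes the 9 March 2004 deadline; the claim is timely.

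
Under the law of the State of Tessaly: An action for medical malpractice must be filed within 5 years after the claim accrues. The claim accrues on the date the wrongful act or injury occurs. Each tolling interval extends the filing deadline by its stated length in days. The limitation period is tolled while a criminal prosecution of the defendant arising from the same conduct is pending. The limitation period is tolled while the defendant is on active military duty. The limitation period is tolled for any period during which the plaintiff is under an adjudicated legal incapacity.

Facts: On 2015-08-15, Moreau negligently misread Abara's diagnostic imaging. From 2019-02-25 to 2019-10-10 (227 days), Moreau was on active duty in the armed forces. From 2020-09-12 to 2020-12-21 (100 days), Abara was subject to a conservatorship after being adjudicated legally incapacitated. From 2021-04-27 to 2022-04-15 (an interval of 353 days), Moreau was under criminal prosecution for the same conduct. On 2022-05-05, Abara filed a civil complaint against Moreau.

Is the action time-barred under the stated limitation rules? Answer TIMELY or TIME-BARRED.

The claim accrued on 2015-08-15, when the wrongful act occurred.
Adding the 5 years base period to 2015-08-15 gives a deadline of 2020-08-15, before any tolling.
The period was tolled for 227 days by the defendant's active military service (2019-02-25 to 2019-10-10), pushing the deadline to 2021-03-30.
The period was tolled for 100 days by the plaintiff's legal incapacity (2020-09-12 to 2020-12-21), pushing the deadline to 2021-07-08.
The pending criminal prosecution from 2021-04-27 to 2022-04-15 tolled the period for 353 days, extending the deadline to 2022-06-26.
Abara filed on 2022-05-05, before the 2022-06-26 deadline, so the action is timely.

TIMELY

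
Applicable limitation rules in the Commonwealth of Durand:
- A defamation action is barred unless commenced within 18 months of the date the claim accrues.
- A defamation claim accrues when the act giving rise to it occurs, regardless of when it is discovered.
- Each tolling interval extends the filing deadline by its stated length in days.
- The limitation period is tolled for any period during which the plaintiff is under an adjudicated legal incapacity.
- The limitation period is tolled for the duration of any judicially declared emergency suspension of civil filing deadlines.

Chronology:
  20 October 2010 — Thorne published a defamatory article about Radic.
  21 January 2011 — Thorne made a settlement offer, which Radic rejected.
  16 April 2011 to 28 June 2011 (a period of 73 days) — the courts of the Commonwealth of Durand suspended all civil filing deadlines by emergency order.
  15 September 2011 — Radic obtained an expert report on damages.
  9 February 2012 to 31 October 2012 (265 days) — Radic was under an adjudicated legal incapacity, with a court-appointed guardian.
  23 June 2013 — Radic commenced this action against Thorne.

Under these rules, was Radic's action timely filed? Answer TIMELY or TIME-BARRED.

The limitation period began to run on 20 October 2010.
Adding the 18 months base period to 20 October 2010 gives a deadline of 20 April 2012, before any tolling.
The emergency suspension of filing deadlines from 16 April 2011 to 28 June 2011 tolled the period for 73 days, extending the deadline to 2 July 2012.
The period was tolled for 265 days by the plaintiff's legal incapacity (9 February 2012 to 31 October 2012), pushing the deadline to 24 March 2013.
The other events in the timeline have no effect on the limitation period under the stated rules.
Radic filed on 23 June 2013, after the 24 March 2013 deadline, so the action is time-barred.

TIME-BARRED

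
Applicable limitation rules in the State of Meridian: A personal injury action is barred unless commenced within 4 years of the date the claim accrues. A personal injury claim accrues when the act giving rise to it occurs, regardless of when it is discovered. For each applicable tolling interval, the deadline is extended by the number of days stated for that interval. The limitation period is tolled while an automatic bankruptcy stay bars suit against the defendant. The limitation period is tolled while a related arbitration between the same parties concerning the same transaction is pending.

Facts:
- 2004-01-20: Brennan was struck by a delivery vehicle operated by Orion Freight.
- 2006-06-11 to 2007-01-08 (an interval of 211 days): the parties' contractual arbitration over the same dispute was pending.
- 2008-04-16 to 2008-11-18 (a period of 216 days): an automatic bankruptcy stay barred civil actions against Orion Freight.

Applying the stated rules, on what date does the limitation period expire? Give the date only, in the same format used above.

2009-03-22

The claim accrued on 2004-01-20, the date of the act.
4 years from 2004-01-20 is 2008-01-20.
The period was tolled for 211 days by the pending related arbitration (2006-06-11 to 2007-01-08), pushing the deadline to 2008-08-18.
Because the automatic bankruptcy stay ran from 2008-04-16 to 2008-11-18, the deadline is extended by 216 days to 2009-03-22.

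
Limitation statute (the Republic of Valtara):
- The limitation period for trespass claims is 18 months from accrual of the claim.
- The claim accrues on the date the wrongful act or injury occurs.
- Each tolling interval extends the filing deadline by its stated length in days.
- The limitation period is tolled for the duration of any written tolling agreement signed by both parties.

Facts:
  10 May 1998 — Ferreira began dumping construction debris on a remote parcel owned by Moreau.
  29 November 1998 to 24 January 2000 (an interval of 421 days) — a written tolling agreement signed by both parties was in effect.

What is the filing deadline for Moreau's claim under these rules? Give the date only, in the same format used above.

4 January 2001

The limitation period began to run on 10 May 1998.
Adding the 18 months base period to 10 May 1998 gives a deadline of 10 November 1999, before any tolling.
The written tolling agreement from 29 November 1998 to 24 January 2000 tolled the period for 421 days, extending the deadline to 4 January 2001.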